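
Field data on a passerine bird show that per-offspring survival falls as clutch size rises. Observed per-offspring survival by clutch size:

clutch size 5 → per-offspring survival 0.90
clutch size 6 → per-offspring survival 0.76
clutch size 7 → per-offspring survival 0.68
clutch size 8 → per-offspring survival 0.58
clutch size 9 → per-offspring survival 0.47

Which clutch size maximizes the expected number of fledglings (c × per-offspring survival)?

Expected fledglings = c × s(c):
  c=5: 5 × 0.90 = 4.500
  c=6: 6 × 0.76 = 4.560
  c=7: 7 × 0.68 = 4.760
  c=8: 8 × 0.58 = 4.640
  c=9: 9 × 0.47 = 4.230
Maximum at c = 7 (4.760 fledglings).

7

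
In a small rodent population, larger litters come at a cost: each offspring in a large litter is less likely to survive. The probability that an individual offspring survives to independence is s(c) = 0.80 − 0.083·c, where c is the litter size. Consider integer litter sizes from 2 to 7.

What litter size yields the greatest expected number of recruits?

Expected recruits = c × s(c):
  c=2: 2 × 0.634 = 1.268
  c=3: 3 × 0.551 = 1.653
  c=4: 4 × 0.468 = 1.872
  c=5: 5 × 0.385 = 1.925
  c=6: 6 × 0.302 = 1.812
  c=7: 7 × 0.219 = 1.533
Maximum at c = 5 (1.925 recruits).

5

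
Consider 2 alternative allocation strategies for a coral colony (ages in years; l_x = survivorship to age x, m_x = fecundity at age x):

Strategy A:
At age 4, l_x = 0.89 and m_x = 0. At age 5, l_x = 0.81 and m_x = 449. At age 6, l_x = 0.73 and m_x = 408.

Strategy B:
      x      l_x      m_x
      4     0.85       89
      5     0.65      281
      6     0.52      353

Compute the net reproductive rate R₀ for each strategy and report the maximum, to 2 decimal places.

661.53

Strategy A: R₀ = 0.89×0 + 0.81×449 + 0.73×408 = 661.5300
Strategy B: R₀ = 0.85×89 + 0.65×281 + 0.52×353 = 441.8600
Highest R₀: strategy A with 661.5300.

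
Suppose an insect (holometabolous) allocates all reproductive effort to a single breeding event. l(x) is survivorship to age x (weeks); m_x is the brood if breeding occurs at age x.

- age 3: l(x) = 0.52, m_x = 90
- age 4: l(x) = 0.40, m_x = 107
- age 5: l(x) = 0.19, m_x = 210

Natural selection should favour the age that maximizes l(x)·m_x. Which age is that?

Expected offspring if breeding at age x = l(x) × m_x:
  age 3: 0.52 × 90 = 46.800
  age 4: 0.40 × 107 = 42.800
  age 5: 0.19 × 210 = 39.900
Maximum at age 3 (46.800).

3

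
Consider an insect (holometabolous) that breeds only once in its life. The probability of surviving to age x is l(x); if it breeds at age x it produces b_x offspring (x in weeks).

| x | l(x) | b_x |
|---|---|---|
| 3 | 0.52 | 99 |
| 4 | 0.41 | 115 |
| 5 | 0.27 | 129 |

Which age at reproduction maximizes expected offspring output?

3

Expected offspring if breeding at age x = l(x) × b_x:
  age 3: 0.52 × 99 = 51.480
  age 4: 0.41 × 115 = 47.150
  age 5: 0.27 × 129 = 34.830
Maximum at age 3 (51.480).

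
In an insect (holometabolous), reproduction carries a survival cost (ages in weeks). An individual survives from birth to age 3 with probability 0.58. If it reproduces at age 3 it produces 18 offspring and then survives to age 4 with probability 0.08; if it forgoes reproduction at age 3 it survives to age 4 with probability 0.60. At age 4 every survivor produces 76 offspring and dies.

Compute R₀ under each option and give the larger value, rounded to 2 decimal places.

26.45

breed at age 3: R₀ = 0.58 × (18 + 0.08 × 76) = 0.58 × 24.0800 = 13.9664
delay to age 4: R₀ = 0.58 × (0.60 × 76) = 0.58 × 45.6000 = 26.4480
Higher: delay to age 4 (26.4480).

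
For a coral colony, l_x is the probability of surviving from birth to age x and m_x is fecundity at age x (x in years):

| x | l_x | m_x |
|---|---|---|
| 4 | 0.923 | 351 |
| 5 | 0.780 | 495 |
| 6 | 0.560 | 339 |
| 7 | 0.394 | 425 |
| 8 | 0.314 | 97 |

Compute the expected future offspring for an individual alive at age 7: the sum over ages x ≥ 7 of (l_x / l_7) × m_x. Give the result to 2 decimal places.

l_7 = 0.394. Conditional survival from age 7 to x is l_x / l_7.
  x=7: (0.394/0.394) × 425 = 425.0000
  x=8: (0.314/0.394) × 97 = 77.3046
Sum = 425.0000 + 77.3046 = 502.3046

502.30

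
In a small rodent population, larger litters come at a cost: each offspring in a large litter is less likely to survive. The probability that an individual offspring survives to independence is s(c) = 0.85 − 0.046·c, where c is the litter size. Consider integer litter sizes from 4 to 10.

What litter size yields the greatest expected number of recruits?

9

Expected recruits = c × s(c):
  c=4: 4 × 0.666 = 2.664
  c=5: 5 × 0.620 = 3.100
  c=6: 6 × 0.574 = 3.444
  c=7: 7 × 0.528 = 3.696
  c=8: 8 × 0.482 = 3.856
  c=9: 9 × 0.436 = 3.924
  c=10: 10 × 0.390 = 3.900
Maximum at c = 9 (3.924 recruits).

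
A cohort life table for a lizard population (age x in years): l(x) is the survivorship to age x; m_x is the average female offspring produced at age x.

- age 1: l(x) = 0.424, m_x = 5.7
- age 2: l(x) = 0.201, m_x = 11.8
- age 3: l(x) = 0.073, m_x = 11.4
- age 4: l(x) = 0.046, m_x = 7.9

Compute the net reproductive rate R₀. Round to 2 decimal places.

5.98

R₀ = Σ l(x) m_x:
  age 1: 0.424 × 5.7 = 2.4168
  age 2: 0.201 × 11.8 = 2.3718
  age 3: 0.073 × 11.4 = 0.8322
  age 4: 0.046 × 7.9 = 0.3634
R₀ = 2.4168 + 2.3718 + 0.8322 + 0.3634 = 5.9842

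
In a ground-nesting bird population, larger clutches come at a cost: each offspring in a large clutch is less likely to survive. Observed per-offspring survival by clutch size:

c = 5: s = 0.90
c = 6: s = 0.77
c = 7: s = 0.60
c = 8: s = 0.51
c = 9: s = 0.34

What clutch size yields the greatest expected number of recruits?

6

Expected recruits = c × s(c):
  c=5: 5 × 0.90 = 4.500
  c=6: 6 × 0.77 = 4.620
  c=7: 7 × 0.60 = 4.200
  c=8: 8 × 0.51 = 4.080
  c=9: 9 × 0.34 = 3.060
Maximum at c = 6 (4.620 recruits).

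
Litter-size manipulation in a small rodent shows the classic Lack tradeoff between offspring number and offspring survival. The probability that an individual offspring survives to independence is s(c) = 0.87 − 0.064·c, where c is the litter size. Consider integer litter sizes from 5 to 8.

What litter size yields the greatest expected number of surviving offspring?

7

Expected surviving offspring = c × s(c):
  c=5: 5 × 0.550 = 2.750
  c=6: 6 × 0.486 = 2.916
  c=7: 7 × 0.422 = 2.954
  c=8: 8 × 0.358 = 2.864
Maximum at c = 7 (2.954 surviving offspring).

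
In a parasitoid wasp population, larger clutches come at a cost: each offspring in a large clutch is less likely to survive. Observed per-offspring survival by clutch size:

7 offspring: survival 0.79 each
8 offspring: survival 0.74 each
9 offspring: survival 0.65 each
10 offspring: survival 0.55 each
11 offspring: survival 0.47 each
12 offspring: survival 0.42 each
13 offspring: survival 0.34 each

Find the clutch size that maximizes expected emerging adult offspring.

8

Expected emerging adult offspring = c × s(c):
  c=7: 7 × 0.79 = 5.530
  c=8: 8 × 0.74 = 5.920
  c=9: 9 × 0.65 = 5.850
  c=10: 10 × 0.55 = 5.500
  c=11: 11 × 0.47 = 5.170
  c=12: 12 × 0.42 = 5.040
  c=13: 13 × 0.34 = 4.420
Maximum at c = 8 (5.920 emerging adult offspring).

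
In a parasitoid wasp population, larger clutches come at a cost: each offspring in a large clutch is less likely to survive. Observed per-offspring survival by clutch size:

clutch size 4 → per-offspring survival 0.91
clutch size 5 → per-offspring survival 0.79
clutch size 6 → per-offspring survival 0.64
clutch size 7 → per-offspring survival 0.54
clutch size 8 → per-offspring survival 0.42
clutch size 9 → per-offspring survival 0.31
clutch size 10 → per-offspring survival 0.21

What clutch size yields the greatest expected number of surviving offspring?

Expected surviving offspring = c × s(c):
  c=4: 4 × 0.91 = 3.640
  c=5: 5 × 0.79 = 3.950
  c=6: 6 × 0.64 = 3.840
  c=7: 7 × 0.54 = 3.780
  c=8: 8 × 0.42 = 3.360
  c=9: 9 × 0.31 = 2.790
  c=10: 10 × 0.21 = 2.100
Maximum at c = 5 (3.950 surviving offspring).

5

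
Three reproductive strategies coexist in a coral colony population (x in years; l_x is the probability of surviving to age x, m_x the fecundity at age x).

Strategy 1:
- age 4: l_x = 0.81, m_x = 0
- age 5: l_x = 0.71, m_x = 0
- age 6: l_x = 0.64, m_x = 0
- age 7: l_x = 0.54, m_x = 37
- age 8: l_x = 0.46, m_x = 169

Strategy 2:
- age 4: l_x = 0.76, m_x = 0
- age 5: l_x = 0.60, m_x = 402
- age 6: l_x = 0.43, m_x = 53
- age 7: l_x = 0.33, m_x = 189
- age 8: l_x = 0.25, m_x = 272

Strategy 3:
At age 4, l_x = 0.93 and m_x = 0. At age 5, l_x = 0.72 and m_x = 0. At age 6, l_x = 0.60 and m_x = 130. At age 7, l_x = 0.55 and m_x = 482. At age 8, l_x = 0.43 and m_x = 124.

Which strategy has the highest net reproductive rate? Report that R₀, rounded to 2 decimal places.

Strategy 1: R₀ = 0.81×0 + 0.71×0 + 0.64×0 + 0.54×37 + 0.46×169 = 97.7200
Strategy 2: R₀ = 0.76×0 + 0.60×402 + 0.43×53 + 0.33×189 + 0.25×272 = 394.3600
Strategy 3: R₀ = 0.93×0 + 0.72×0 + 0.60×130 + 0.55×482 + 0.43×124 = 396.4200
Highest R₀: strategy 3 with 396.4200.

396.42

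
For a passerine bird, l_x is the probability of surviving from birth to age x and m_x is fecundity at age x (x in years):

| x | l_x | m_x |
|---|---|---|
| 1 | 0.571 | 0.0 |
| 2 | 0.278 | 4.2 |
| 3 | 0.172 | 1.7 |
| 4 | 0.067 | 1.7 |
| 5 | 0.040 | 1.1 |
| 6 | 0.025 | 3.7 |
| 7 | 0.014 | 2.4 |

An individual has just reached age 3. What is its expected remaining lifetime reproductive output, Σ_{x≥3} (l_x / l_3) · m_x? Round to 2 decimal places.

3.35

l_3 = 0.172. Conditional survival from age 3 to x is l_x / l_3.
  x=3: (0.172/0.172) × 1.7 = 1.7000
  x=4: (0.067/0.172) × 1.7 = 0.6622
  x=5: (0.040/0.172) × 1.1 = 0.2558
  x=6: (0.025/0.172) × 3.7 = 0.5378
  x=7: (0.014/0.172) × 2.4 = 0.1953
Sum = 1.7000 + 0.6622 + 0.2558 + 0.5378 + 0.1953 = 3.3512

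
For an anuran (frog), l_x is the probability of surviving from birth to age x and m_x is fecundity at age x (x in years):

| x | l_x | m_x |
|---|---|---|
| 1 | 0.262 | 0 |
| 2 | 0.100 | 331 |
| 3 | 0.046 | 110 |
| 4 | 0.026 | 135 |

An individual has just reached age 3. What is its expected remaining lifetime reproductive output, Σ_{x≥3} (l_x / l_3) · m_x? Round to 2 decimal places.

186.30

l_3 = 0.046. Conditional survival from age 3 to x is l_x / l_3.
  x=3: (0.046/0.046) × 110 = 110.0000
  x=4: (0.026/0.046) × 135 = 76.3043
Sum = 110.0000 + 76.3043 = 186.3043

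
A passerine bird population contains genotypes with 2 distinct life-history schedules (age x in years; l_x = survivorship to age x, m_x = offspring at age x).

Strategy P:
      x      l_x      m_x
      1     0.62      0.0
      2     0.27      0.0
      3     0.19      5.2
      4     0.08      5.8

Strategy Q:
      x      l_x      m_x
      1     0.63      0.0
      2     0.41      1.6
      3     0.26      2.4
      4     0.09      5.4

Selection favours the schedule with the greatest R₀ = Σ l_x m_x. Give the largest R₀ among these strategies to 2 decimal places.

Strategy P: R₀ = 0.62×0.0 + 0.27×0.0 + 0.19×5.2 + 0.08×5.8 = 1.4520
Strategy Q: R₀ = 0.63×0.0 + 0.41×1.6 + 0.26×2.4 + 0.09×5.4 = 1.7660
Highest R₀: strategy Q with 1.7660.

1.77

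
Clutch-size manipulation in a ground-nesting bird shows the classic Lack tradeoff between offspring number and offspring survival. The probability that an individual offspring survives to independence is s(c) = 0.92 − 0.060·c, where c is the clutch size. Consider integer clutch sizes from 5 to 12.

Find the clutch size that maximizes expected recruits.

Expected recruits = c × s(c):
  c=5: 5 × 0.620 = 3.100
  c=6: 6 × 0.560 = 3.360
  c=7: 7 × 0.500 = 3.500
  c=8: 8 × 0.440 = 3.520
  c=9: 9 × 0.380 = 3.420
  c=10: 10 × 0.320 = 3.200
  c=11: 11 × 0.260 = 2.860
  c=12: 12 × 0.200 = 2.400
Maximum at c = 8 (3.520 recruits).

8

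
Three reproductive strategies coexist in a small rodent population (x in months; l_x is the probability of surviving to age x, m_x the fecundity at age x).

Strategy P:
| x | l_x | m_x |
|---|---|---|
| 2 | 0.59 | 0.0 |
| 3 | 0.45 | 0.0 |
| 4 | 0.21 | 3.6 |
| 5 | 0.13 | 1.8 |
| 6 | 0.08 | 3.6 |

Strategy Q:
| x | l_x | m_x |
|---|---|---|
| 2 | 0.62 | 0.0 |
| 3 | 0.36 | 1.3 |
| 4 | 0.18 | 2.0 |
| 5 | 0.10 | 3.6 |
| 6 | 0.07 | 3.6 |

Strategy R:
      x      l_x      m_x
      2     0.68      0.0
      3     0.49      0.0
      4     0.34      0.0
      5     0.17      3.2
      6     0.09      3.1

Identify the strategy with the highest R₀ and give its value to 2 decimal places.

1.44

Strategy P: R₀ = 0.59×0.0 + 0.45×0.0 + 0.21×3.6 + 0.13×1.8 + 0.08×3.6 = 1.2780
Strategy Q: R₀ = 0.62×0.0 + 0.36×1.3 + 0.18×2.0 + 0.10×3.6 + 0.07×3.6 = 1.4400
Strategy R: R₀ = 0.68×0.0 + 0.49×0.0 + 0.34×0.0 + 0.17×3.2 + 0.09×3.1 = 0.8230
Highest R₀: strategy Q with 1.4400.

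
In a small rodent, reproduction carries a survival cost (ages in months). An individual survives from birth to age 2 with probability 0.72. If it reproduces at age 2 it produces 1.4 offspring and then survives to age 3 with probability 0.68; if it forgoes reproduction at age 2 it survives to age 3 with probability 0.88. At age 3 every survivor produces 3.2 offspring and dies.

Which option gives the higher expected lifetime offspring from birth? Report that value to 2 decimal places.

2.57

breed at age 2: R₀ = 0.72 × (1.4 + 0.68 × 3.2) = 0.72 × 3.5760 = 2.5747
delay to age 3: R₀ = 0.72 × (0.88 × 3.2) = 0.72 × 2.8160 = 2.0275
Higher: breed at age 2 (2.5747).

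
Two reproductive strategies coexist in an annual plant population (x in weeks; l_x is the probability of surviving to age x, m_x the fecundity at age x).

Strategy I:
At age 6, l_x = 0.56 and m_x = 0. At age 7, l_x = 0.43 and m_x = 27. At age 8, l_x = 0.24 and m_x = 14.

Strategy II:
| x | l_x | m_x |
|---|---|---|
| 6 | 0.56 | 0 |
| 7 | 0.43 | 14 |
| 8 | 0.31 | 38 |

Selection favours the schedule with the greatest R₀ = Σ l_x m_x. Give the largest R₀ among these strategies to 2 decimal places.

Strategy I: R₀ = 0.56×0 + 0.43×27 + 0.24×14 = 14.9700
Strategy II: R₀ = 0.56×0 + 0.43×14 + 0.31×38 = 17.8000
Highest R₀: strategy II with 17.8000.

17.80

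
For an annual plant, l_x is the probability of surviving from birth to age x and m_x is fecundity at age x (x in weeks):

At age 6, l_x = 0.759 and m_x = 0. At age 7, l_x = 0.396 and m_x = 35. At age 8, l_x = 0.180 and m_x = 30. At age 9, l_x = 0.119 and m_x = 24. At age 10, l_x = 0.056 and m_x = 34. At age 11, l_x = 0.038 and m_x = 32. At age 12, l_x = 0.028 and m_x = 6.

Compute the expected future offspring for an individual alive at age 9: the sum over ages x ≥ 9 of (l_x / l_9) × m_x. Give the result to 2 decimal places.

51.63

l_9 = 0.119. Conditional survival from age 9 to x is l_x / l_9.
  x=9: (0.119/0.119) × 24 = 24.0000
  x=10: (0.056/0.119) × 34 = 16.0000
  x=11: (0.038/0.119) × 32 = 10.2185
  x=12: (0.028/0.119) × 6 = 1.4118
Sum = 24.0000 + 16.0000 + 10.2185 + 1.4118 = 51.6303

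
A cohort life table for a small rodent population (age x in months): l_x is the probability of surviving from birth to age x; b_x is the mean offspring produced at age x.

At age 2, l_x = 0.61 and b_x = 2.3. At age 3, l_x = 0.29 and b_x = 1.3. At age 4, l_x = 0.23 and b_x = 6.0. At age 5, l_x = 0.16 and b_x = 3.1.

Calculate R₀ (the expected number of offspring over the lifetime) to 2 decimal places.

R₀ = Σ l_x b_x:
  age 2: 0.61 × 2.3 = 1.4030
  age 3: 0.29 × 1.3 = 0.3770
  age 4: 0.23 × 6.0 = 1.3800
  age 5: 0.16 × 3.1 = 0.4960
R₀ = 1.4030 + 0.3770 + 1.3800 + 0.4960 = 3.6560

3.66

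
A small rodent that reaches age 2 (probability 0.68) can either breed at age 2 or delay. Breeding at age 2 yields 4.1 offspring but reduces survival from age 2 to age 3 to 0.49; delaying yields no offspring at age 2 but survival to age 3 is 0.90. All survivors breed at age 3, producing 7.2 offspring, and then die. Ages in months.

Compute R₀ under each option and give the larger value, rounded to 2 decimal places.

5.19

breed at age 2: R₀ = 0.68 × (4.1 + 0.49 × 7.2) = 0.68 × 7.6280 = 5.1870
delay to age 3: R₀ = 0.68 × (0.90 × 7.2) = 0.68 × 6.4800 = 4.4064
Higher: breed at age 2 (5.1870).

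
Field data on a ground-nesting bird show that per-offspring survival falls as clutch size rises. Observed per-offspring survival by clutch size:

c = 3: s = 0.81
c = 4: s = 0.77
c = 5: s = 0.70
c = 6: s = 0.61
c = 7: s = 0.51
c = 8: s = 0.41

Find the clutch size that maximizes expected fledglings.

Expected fledglings = c × s(c):
  c=3: 3 × 0.81 = 2.430
  c=4: 4 × 0.77 = 3.080
  c=5: 5 × 0.70 = 3.500
  c=6: 6 × 0.61 = 3.660
  c=7: 7 × 0.51 = 3.570
  c=8: 8 × 0.41 = 3.280
Maximum at c = 6 (3.660 fledglings).

6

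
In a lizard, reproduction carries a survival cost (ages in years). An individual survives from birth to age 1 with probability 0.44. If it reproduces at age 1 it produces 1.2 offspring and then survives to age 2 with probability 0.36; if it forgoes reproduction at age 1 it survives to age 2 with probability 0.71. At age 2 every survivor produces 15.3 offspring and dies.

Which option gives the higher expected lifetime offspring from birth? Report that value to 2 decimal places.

4.78

breed at age 1: R₀ = 0.44 × (1.2 + 0.36 × 15.3) = 0.44 × 6.7080 = 2.9515
delay to age 2: R₀ = 0.44 × (0.71 × 15.3) = 0.44 × 10.8630 = 4.7797
Higher: delay to age 2 (4.7797).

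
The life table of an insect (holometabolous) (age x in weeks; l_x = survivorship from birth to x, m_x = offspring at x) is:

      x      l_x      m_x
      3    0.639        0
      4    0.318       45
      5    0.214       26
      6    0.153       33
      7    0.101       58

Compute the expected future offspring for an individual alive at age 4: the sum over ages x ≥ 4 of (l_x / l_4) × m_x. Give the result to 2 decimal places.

96.80

l_4 = 0.318. Conditional survival from age 4 to x is l_x / l_4.
  x=4: (0.318/0.318) × 45 = 45.0000
  x=5: (0.214/0.318) × 26 = 17.4969
  x=6: (0.153/0.318) × 33 = 15.8774
  x=7: (0.101/0.318) × 58 = 18.4214
Sum = 45.0000 + 17.4969 + 15.8774 + 18.4214 = 96.7956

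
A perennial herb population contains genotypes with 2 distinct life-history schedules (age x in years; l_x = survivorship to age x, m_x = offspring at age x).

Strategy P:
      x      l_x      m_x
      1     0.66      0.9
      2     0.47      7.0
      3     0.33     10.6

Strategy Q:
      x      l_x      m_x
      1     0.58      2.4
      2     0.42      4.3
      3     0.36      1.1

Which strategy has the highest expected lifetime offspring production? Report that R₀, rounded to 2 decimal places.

7.38

Strategy P: R₀ = 0.66×0.9 + 0.47×7.0 + 0.33×10.6 = 7.3820
Strategy Q: R₀ = 0.58×2.4 + 0.42×4.3 + 0.36×1.1 = 3.5940
Highest R₀: strategy P with 7.3820.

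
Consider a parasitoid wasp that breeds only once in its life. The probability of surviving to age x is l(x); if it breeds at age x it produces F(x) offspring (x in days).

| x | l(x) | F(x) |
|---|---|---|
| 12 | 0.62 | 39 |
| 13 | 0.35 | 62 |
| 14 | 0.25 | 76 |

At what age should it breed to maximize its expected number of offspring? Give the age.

12

Expected offspring if breeding at age x = l(x) × F(x):
  age 12: 0.62 × 39 = 24.180
  age 13: 0.35 × 62 = 21.700
  age 14: 0.25 × 76 = 19.000
Maximum at age 12 (24.180).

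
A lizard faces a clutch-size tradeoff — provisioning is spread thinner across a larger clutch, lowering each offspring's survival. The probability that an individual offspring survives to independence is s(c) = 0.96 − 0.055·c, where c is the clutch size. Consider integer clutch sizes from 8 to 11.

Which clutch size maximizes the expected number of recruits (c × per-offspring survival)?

9

Expected recruits = c × s(c):
  c=8: 8 × 0.520 = 4.160
  c=9: 9 × 0.465 = 4.185
  c=10: 10 × 0.410 = 4.100
  c=11: 11 × 0.355 = 3.905
Maximum at c = 9 (4.185 recruits).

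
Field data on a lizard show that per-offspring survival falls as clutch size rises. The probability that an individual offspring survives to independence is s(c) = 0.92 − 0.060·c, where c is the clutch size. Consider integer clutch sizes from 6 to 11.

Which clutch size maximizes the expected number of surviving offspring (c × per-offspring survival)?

8

Expected surviving offspring = c × s(c):
  c=6: 6 × 0.560 = 3.360
  c=7: 7 × 0.500 = 3.500
  c=8: 8 × 0.440 = 3.520
  c=9: 9 × 0.380 = 3.420
  c=10: 10 × 0.320 = 3.200
  c=11: 11 × 0.260 = 2.860
Maximum at c = 8 (3.520 surviving offspring).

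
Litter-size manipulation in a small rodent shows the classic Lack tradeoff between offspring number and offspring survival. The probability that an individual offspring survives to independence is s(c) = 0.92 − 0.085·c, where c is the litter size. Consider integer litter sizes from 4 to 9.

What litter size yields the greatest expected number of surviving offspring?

5

Expected surviving offspring = c × s(c):
  c=4: 4 × 0.580 = 2.320
  c=5: 5 × 0.495 = 2.475
  c=6: 6 × 0.410 = 2.460
  c=7: 7 × 0.325 = 2.275
  c=8: 8 × 0.240 = 1.920
  c=9: 9 × 0.155 = 1.395
Maximum at c = 5 (2.475 surviving offspring).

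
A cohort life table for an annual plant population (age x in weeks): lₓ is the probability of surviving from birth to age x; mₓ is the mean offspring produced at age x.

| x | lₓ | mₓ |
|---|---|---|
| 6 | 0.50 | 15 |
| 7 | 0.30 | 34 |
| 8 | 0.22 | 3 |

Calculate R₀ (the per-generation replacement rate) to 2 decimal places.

R₀ = Σ lₓ mₓ:
  age 6: 0.50 × 15 = 7.5000
  age 7: 0.30 × 34 = 10.2000
  age 8: 0.22 × 3 = 0.6600
R₀ = 7.5000 + 10.2000 + 0.6600 = 18.3600

18.36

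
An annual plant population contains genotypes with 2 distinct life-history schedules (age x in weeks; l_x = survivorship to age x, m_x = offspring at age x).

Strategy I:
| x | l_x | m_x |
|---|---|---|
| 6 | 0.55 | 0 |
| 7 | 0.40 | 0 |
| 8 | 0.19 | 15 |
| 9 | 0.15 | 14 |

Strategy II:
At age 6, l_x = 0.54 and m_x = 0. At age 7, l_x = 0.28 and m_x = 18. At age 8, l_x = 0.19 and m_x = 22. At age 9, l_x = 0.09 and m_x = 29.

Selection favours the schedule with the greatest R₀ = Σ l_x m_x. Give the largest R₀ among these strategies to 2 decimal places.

11.83

Strategy I: R₀ = 0.55×0 + 0.40×0 + 0.19×15 + 0.15×14 = 4.9500
Strategy II: R₀ = 0.54×0 + 0.28×18 + 0.19×22 + 0.09×29 = 11.8300
Highest R₀: strategy II with 11.8300.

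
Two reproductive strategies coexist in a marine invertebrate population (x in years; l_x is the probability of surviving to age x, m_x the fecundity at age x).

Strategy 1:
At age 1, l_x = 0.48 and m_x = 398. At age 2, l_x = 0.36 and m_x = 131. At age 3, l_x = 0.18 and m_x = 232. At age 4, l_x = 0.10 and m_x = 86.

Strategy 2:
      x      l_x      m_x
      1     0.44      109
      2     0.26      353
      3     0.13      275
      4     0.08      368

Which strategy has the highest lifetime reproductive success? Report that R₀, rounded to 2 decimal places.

288.56

Strategy 1: R₀ = 0.48×398 + 0.36×131 + 0.18×232 + 0.10×86 = 288.5600
Strategy 2: R₀ = 0.44×109 + 0.26×353 + 0.13×275 + 0.08×368 = 204.9300
Highest R₀: strategy 1 with 288.5600.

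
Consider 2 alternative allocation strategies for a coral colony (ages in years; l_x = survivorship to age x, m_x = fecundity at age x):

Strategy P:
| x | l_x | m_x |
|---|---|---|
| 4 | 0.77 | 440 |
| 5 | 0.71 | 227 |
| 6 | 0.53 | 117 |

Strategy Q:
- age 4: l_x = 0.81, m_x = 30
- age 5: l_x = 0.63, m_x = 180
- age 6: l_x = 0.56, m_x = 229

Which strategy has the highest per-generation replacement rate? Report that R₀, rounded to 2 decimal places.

Strategy P: R₀ = 0.77×440 + 0.71×227 + 0.53×117 = 561.9800
Strategy Q: R₀ = 0.81×30 + 0.63×180 + 0.56×229 = 265.9400
Highest R₀: strategy P with 561.9800.

561.98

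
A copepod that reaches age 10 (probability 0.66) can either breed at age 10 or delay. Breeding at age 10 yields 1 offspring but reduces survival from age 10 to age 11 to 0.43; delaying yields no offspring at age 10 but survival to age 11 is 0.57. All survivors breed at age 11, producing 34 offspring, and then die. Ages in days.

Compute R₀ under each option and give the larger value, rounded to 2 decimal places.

breed at age 10: R₀ = 0.66 × (1 + 0.43 × 34) = 0.66 × 15.6200 = 10.3092
delay to age 11: R₀ = 0.66 × (0.57 × 34) = 0.66 × 19.3800 = 12.7908
Higher: delay to age 11 (12.7908).

12.79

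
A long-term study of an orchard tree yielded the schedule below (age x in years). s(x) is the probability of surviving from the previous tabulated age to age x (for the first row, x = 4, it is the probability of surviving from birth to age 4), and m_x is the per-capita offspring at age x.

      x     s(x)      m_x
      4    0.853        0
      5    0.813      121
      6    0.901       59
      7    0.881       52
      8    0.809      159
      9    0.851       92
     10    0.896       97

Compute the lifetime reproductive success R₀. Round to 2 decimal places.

Survivorship from birth: l_x = s_4·s_5·…·s_x.
  l_4 = 0.85300
  l_5 = 0.69349
  l_6 = 0.62483
  l_7 = 0.55048
  l_8 = 0.44534
  l_9 = 0.37898
  l_10 = 0.33957
R₀ = Σ l_x m_x:
  age 4: 0.85300 × 0 = 0.0000
  age 5: 0.69349 × 121 = 83.9123
  age 6: 0.62483 × 59 = 36.8650
  age 7: 0.55048 × 52 = 28.6250
  age 8: 0.44534 × 159 = 70.8091
  age 9: 0.37898 × 92 = 34.8662
  age 10: 0.33957 × 97 = 32.9383
R₀ = 0.0000 + 83.9123 + 36.8650 + 28.6250 + 70.8091 + 34.8662 + 32.9383 = 288.0157

288.02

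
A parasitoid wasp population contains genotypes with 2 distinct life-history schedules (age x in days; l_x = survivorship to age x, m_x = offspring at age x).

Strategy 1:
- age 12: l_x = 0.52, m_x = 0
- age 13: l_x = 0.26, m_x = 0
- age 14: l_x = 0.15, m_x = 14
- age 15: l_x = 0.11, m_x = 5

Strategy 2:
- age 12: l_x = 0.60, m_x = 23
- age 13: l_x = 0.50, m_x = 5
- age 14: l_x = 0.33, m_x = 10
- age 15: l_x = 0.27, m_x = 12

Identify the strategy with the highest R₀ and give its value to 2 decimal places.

Strategy 1: R₀ = 0.52×0 + 0.26×0 + 0.15×14 + 0.11×5 = 2.6500
Strategy 2: R₀ = 0.60×23 + 0.50×5 + 0.33×10 + 0.27×12 = 22.8400
Highest R₀: strategy 2 with 22.8400.

22.84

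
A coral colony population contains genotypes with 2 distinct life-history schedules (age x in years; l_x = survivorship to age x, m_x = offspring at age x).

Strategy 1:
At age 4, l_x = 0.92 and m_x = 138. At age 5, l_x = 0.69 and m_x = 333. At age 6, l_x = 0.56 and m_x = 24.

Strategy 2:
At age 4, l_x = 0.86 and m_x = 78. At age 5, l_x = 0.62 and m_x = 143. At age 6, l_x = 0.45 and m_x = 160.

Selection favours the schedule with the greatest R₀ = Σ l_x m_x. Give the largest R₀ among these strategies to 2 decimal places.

Strategy 1: R₀ = 0.92×138 + 0.69×333 + 0.56×24 = 370.1700
Strategy 2: R₀ = 0.86×78 + 0.62×143 + 0.45×160 = 227.7400
Highest R₀: strategy 1 with 370.1700.

370.17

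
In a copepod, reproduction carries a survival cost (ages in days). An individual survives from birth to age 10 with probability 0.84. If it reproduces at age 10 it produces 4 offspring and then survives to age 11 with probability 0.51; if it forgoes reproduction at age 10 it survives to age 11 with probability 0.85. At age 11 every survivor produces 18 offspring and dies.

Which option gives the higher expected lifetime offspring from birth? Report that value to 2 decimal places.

12.85

breed at age 10: R₀ = 0.84 × (4 + 0.51 × 18) = 0.84 × 13.1800 = 11.0712
delay to age 11: R₀ = 0.84 × (0.85 × 18) = 0.84 × 15.3000 = 12.8520
Higher: delay to age 11 (12.8520).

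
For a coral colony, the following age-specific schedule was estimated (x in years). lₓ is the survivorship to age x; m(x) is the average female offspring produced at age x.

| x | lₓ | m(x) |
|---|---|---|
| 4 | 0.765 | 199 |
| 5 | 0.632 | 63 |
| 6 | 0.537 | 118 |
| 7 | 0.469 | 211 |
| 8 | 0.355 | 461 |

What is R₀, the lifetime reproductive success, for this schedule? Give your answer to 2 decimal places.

R₀ = Σ lₓ m(x):
  age 4: 0.765 × 199 = 152.2350
  age 5: 0.632 × 63 = 39.8160
  age 6: 0.537 × 118 = 63.3660
  age 7: 0.469 × 211 = 98.9590
  age 8: 0.355 × 461 = 163.6550
R₀ = 152.2350 + 39.8160 + 63.3660 + 98.9590 + 163.6550 = 518.0310

518.03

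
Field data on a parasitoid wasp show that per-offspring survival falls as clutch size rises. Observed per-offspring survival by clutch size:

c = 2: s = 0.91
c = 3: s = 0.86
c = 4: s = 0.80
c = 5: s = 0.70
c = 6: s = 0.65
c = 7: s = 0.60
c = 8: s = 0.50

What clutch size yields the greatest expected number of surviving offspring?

Expected surviving offspring = c × s(c):
  c=2: 2 × 0.91 = 1.820
  c=3: 3 × 0.86 = 2.580
  c=4: 4 × 0.80 = 3.200
  c=5: 5 × 0.70 = 3.500
  c=6: 6 × 0.65 = 3.900
  c=7: 7 × 0.60 = 4.200
  c=8: 8 × 0.50 = 4.000
Maximum at c = 7 (4.200 surviving offspring).

7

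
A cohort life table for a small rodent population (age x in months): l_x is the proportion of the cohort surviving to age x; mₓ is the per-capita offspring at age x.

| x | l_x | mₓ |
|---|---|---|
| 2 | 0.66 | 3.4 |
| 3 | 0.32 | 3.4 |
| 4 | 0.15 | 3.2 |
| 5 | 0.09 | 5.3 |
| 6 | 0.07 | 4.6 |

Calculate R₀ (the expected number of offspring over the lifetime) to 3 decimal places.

R₀ = Σ l_x mₓ:
  age 2: 0.66 × 3.4 = 2.2440
  age 3: 0.32 × 3.4 = 1.0880
  age 4: 0.15 × 3.2 = 0.4800
  age 5: 0.09 × 5.3 = 0.4770
  age 6: 0.07 × 4.6 = 0.3220
R₀ = 2.2440 + 1.0880 + 0.4800 + 0.4770 + 0.3220 = 4.6110

4.611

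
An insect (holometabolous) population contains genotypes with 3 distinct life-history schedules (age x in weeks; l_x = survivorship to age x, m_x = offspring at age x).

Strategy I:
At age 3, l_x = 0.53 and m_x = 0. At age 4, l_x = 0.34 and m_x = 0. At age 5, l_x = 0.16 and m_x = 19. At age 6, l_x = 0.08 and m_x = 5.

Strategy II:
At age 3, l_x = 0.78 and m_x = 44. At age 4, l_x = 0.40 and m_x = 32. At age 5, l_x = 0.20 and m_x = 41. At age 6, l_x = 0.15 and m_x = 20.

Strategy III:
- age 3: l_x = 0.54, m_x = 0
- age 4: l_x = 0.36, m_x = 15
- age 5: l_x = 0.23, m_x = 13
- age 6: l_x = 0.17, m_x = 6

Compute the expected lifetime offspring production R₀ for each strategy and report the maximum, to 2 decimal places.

Strategy I: R₀ = 0.53×0 + 0.34×0 + 0.16×19 + 0.08×5 = 3.4400
Strategy II: R₀ = 0.78×44 + 0.40×32 + 0.20×41 + 0.15×20 = 58.3200
Strategy III: R₀ = 0.54×0 + 0.36×15 + 0.23×13 + 0.17×6 = 9.4100
Highest R₀: strategy II with 58.3200.

58.32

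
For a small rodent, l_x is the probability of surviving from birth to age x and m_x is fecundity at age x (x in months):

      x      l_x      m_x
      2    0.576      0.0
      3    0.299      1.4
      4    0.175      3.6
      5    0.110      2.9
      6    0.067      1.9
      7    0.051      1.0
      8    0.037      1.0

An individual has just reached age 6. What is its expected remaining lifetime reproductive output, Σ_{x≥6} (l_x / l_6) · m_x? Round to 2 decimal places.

3.21

l_6 = 0.067. Conditional survival from age 6 to x is l_x / l_6.
  x=6: (0.067/0.067) × 1.9 = 1.9000
  x=7: (0.051/0.067) × 1.0 = 0.7612
  x=8: (0.037/0.067) × 1.0 = 0.5522
Sum = 1.9000 + 0.7612 + 0.5522 = 3.2134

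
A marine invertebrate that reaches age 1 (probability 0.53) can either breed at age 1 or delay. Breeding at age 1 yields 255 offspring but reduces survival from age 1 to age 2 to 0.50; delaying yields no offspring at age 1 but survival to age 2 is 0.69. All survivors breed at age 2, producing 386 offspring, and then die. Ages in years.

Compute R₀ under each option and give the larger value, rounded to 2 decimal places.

breed at age 1: R₀ = 0.53 × (255 + 0.50 × 386) = 0.53 × 448.0000 = 237.4400
delay to age 2: R₀ = 0.53 × (0.69 × 386) = 0.53 × 266.3400 = 141.1602
Higher: breed at age 1 (237.4400).

237.44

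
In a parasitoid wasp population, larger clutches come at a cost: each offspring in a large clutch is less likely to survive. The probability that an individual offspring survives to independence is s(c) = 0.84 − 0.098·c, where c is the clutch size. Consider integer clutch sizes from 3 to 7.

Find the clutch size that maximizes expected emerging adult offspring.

4

Expected emerging adult offspring = c × s(c):
  c=3: 3 × 0.546 = 1.638
  c=4: 4 × 0.448 = 1.792
  c=5: 5 × 0.350 = 1.750
  c=6: 6 × 0.252 = 1.512
  c=7: 7 × 0.154 = 1.078
Maximum at c = 4 (1.792 emerging adult offspring).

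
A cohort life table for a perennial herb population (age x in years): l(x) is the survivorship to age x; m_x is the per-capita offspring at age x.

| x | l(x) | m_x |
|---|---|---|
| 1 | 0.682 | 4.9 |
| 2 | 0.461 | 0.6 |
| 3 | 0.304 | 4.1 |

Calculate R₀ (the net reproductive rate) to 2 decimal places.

4.86

R₀ = Σ l(x) m_x:
  age 1: 0.682 × 4.9 = 3.3418
  age 2: 0.461 × 0.6 = 0.2766
  age 3: 0.304 × 4.1 = 1.2464
R₀ = 3.3418 + 0.2766 + 1.2464 = 4.8648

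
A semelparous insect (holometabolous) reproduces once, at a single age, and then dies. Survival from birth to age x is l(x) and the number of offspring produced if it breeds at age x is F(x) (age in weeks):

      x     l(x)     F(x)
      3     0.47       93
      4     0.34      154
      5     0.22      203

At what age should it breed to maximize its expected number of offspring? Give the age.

4

Expected offspring if breeding at age x = l(x) × F(x):
  age 3: 0.47 × 93 = 43.710
  age 4: 0.34 × 154 = 52.360
  age 5: 0.22 × 203 = 44.660
Maximum at age 4 (52.360).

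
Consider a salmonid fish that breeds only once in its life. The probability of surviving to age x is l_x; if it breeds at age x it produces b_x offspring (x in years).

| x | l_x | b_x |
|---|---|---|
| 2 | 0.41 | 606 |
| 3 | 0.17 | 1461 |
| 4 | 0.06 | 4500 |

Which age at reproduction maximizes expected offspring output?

4

Expected offspring if breeding at age x = l_x × b_x:
  age 2: 0.41 × 606 = 248.460
  age 3: 0.17 × 1461 = 248.370
  age 4: 0.06 × 4500 = 270.000
Maximum at age 4 (270.000).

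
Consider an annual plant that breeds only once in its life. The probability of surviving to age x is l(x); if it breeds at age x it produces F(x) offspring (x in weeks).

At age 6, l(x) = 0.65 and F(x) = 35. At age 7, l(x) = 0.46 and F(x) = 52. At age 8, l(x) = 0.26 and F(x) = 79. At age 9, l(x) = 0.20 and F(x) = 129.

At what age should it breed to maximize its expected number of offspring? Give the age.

9

Expected offspring if breeding at age x = l(x) × F(x):
  age 6: 0.65 × 35 = 22.750
  age 7: 0.46 × 52 = 23.920
  age 8: 0.26 × 79 = 20.540
  age 9: 0.20 × 129 = 25.800
Maximum at age 9 (25.800).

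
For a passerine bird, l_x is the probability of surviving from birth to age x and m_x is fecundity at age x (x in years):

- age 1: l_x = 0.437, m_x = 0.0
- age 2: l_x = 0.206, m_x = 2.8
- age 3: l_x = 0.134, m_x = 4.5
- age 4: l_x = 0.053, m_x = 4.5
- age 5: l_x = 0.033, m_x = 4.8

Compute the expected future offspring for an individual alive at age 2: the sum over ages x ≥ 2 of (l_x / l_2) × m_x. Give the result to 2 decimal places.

7.65

l_2 = 0.206. Conditional survival from age 2 to x is l_x / l_2.
  x=2: (0.206/0.206) × 2.8 = 2.8000
  x=3: (0.134/0.206) × 4.5 = 2.9272
  x=4: (0.053/0.206) × 4.5 = 1.1578
  x=5: (0.033/0.206) × 4.8 = 0.7689
Sum = 2.8000 + 2.9272 + 1.1578 + 0.7689 = 7.6539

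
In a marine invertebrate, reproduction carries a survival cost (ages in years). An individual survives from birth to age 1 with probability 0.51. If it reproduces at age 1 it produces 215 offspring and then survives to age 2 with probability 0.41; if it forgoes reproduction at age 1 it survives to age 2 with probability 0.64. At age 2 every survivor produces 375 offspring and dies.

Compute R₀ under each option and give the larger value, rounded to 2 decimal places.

breed at age 1: R₀ = 0.51 × (215 + 0.41 × 375) = 0.51 × 368.7500 = 188.0625
delay to age 2: R₀ = 0.51 × (0.64 × 375) = 0.51 × 240.0000 = 122.4000
Higher: breed at age 1 (188.0625).

188.06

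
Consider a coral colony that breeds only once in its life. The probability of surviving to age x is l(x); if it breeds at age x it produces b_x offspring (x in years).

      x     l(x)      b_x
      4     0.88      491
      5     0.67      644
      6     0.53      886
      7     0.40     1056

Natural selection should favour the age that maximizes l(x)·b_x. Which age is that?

Expected offspring if breeding at age x = l(x) × b_x:
  age 4: 0.88 × 491 = 432.080
  age 5: 0.67 × 644 = 431.480
  age 6: 0.53 × 886 = 469.580
  age 7: 0.40 × 1056 = 422.400
Maximum at age 6 (469.580).

6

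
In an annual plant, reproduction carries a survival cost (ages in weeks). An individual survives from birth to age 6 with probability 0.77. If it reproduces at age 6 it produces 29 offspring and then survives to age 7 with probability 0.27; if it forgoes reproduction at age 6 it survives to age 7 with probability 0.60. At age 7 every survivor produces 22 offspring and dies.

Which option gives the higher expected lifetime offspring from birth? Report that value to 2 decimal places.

26.90

breed at age 6: R₀ = 0.77 × (29 + 0.27 × 22) = 0.77 × 34.9400 = 26.9038
delay to age 7: R₀ = 0.77 × (0.60 × 22) = 0.77 × 13.2000 = 10.1640
Higher: breed at age 6 (26.9038).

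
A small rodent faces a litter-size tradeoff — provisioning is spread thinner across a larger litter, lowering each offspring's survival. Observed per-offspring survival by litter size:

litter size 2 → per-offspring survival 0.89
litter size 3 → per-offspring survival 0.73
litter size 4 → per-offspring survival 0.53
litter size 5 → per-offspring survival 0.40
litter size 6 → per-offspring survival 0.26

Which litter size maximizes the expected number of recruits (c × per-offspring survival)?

Expected recruits = c × s(c):
  c=2: 2 × 0.89 = 1.780
  c=3: 3 × 0.73 = 2.190
  c=4: 4 × 0.53 = 2.120
  c=5: 5 × 0.40 = 2.000
  c=6: 6 × 0.26 = 1.560
Maximum at c = 3 (2.190 recruits).

3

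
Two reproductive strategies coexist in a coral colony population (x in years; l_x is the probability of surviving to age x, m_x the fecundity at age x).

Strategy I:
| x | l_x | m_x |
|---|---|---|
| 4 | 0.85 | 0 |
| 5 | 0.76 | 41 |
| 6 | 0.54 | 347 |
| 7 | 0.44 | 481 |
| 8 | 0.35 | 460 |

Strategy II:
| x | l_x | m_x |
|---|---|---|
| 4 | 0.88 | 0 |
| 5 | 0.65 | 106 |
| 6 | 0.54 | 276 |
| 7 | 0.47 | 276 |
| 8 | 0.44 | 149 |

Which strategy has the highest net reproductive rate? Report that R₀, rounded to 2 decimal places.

591.18

Strategy I: R₀ = 0.85×0 + 0.76×41 + 0.54×347 + 0.44×481 + 0.35×460 = 591.1800
Strategy II: R₀ = 0.88×0 + 0.65×106 + 0.54×276 + 0.47×276 + 0.44×149 = 413.2200
Highest R₀: strategy I with 591.1800.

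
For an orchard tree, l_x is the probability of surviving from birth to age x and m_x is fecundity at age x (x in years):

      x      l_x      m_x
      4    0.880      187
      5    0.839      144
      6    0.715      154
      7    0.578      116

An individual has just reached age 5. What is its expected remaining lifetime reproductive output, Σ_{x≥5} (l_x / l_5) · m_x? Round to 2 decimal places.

355.15

l_5 = 0.839. Conditional survival from age 5 to x is l_x / l_5.
  x=5: (0.839/0.839) × 144 = 144.0000
  x=6: (0.715/0.839) × 154 = 131.2396
  x=7: (0.578/0.839) × 116 = 79.9142
Sum = 144.0000 + 131.2396 + 79.9142 = 355.1538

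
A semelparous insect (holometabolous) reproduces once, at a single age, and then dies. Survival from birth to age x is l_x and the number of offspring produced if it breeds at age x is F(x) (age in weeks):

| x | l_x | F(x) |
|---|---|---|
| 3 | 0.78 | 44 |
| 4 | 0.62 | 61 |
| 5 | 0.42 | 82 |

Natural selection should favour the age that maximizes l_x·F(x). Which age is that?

4

Expected offspring if breeding at age x = l_x × F(x):
  age 3: 0.78 × 44 = 34.320
  age 4: 0.62 × 61 = 37.820
  age 5: 0.42 × 82 = 34.440
Maximum at age 4 (37.820).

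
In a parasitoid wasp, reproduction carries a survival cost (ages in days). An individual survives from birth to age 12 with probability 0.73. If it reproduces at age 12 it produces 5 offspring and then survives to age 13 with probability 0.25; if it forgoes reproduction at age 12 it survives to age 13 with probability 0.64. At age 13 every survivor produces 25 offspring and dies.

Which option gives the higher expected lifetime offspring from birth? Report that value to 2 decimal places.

breed at age 12: R₀ = 0.73 × (5 + 0.25 × 25) = 0.73 × 11.2500 = 8.2125
delay to age 13: R₀ = 0.73 × (0.64 × 25) = 0.73 × 16.0000 = 11.6800
Higher: delay to age 13 (11.6800).

11.68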